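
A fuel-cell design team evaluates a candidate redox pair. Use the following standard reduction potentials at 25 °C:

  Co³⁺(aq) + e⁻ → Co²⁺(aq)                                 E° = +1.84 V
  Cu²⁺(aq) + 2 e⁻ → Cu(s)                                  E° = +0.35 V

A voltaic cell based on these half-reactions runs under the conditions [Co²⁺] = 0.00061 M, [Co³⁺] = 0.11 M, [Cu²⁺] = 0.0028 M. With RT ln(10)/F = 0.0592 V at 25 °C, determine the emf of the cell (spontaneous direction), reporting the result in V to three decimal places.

+1.699 V

Co³⁺/Co²⁺ is the cathode (higher E°), Cu²⁺/Cu the anode: E°cell = +1.84 − (+0.35) = +1.49 V, n = 2.
Overall: 2 Co³⁺(aq) + Cu(s) → 2 Co²⁺(aq) + Cu²⁺(aq)
Q = [Co²⁺]^2·[Cu²⁺] / ([Co³⁺]^2); log Q = -7.065.
E = E° − (0.0592/n) log Q = +1.49 − (0.0592/2)(-7.065) = +1.699 V.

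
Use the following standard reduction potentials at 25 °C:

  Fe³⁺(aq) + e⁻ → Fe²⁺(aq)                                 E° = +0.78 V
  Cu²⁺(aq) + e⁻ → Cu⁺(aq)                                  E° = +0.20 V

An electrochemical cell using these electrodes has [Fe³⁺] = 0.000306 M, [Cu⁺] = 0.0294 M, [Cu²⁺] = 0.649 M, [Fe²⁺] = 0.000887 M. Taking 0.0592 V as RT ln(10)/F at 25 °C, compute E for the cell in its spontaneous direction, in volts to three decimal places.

+0.473 V

Fe³⁺/Fe²⁺ is the cathode (higher E°), Cu²⁺/Cu⁺ the anode: E°cell = +0.78 − (+0.20) = +0.58 V, n = 1.
Overall: Fe³⁺(aq) + Cu⁺(aq) → Fe²⁺(aq) + Cu²⁺(aq)
Q = [Fe²⁺]·[Cu²⁺] / ([Fe³⁺]·[Cu⁺]); log Q = 1.806.
E = E° − (0.0592/n) log Q = +0.58 − (0.0592/1)(1.806) = +0.473 V.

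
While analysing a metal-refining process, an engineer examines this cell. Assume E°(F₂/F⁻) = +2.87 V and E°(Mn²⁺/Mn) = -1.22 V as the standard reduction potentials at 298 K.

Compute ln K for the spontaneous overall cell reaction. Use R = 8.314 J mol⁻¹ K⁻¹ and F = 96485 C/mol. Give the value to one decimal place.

Cathode: F₂/F⁻; anode: Mn²⁺/Mn. E°cell = (+2.87) − (-1.22) = +4.09 V, with n = 2.
ΔG° = −nFE° = −RT ln K, so ln K = nFE°/(RT) = (2)(96485)(+4.09) / ((8.314)(298)) = 318.557.

318.6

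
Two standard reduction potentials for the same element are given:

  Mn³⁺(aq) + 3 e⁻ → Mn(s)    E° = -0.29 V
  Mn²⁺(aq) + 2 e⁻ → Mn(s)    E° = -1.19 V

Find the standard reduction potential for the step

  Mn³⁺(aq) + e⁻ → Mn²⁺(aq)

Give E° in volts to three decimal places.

+1.510 V

Sequential free energies add, so n₃E°₃ = n₁E°₁ + n₂E°₂.
With n₃ = 3, and the known step contributing 2×(-1.19) V, the unknown satisfies 1·E° = 3×(-0.29) − 2×(-1.19) = +1.510.
E° = +1.510 / 1 = +1.510 V.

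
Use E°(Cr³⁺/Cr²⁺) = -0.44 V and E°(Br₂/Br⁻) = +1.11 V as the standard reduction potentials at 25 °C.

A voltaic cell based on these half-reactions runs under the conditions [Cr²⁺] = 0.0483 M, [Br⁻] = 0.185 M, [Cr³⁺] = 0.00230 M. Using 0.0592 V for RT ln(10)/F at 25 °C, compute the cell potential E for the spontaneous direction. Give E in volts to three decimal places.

Br₂/Br⁻ is the cathode (higher E°), Cr³⁺/Cr²⁺ the anode: E°cell = +1.11 − (-0.44) = +1.55 V, n = 2.
Overall: Br₂(l) + 2 Cr²⁺(aq) → 2 Br⁻(aq) + 2 Cr³⁺(aq)
Q = [Br⁻]^2·[Cr³⁺]^2 / ([Cr²⁺]^2); log Q = -4.110.
E = E° − (0.0592/n) log Q = +1.55 − (0.0592/2)(-4.110) = +1.672 V.

+1.672 V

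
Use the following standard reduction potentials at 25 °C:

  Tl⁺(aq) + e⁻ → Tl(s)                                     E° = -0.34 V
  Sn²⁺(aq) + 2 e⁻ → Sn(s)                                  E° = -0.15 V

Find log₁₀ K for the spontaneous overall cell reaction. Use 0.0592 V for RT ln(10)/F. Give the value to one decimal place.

6.4

Cathode: Sn²⁺/Sn; anode: Tl⁺/Tl. E°cell = +0.19 V, n = 2.
log K = nE°cell / 0.0592 = (2)(+0.19) / 0.0592 = 6.4.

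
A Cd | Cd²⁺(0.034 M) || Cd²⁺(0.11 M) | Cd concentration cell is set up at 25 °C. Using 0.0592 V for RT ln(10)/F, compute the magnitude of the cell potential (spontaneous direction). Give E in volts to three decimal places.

+0.015 V

For a concentration cell E°cell = 0. The 0.11 M side is the cathode (reduction is favoured where [Cd²⁺] is higher).
With n = 2, E = −(0.0592/2) log([Cd²⁺]ₐₙ/[Cd²⁺]꜀ₐₜ) = −(0.0592/2) log(0.034/0.11) = −(0.0592/2)(-0.510) = +0.015 V.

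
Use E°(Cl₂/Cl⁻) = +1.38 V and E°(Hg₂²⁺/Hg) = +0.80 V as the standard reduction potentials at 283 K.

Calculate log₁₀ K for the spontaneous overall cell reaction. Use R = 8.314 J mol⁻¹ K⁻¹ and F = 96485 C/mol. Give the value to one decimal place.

Cathode: Cl₂/Cl⁻; anode: Hg₂²⁺/Hg. E°cell = (+1.38) − (+0.80) = +0.58 V, with n = 2.
ΔG° = −nFE° = −RT ln K, so ln K = nFE°/(RT) = (2)(96485)(+0.58) / ((8.314)(283)) = 47.569.
log₁₀ K = 47.569 / ln 10 = 20.7.

20.7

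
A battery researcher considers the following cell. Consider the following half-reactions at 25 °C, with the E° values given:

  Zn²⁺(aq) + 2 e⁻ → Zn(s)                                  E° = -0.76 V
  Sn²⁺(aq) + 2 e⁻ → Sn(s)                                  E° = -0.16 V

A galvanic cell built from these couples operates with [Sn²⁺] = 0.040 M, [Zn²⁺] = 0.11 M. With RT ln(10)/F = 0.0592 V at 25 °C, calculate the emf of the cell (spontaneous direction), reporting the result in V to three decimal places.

Sn²⁺/Sn is the cathode (higher E°), Zn²⁺/Zn the anode: E°cell = -0.16 − (-0.76) = +0.60 V, n = 2.
Overall: Sn²⁺(aq) + Zn(s) → Sn(s) + Zn²⁺(aq)
Q = [Zn²⁺] / ([Sn²⁺]); log Q = 0.439.
E = E° − (0.0592/n) log Q = +0.60 − (0.0592/2)(0.439) = +0.587 V.

+0.587 V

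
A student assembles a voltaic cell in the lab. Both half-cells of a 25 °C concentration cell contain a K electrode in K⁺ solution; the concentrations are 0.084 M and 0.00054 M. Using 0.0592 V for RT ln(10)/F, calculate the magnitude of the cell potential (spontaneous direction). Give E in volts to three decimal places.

+0.130 V

For a concentration cell E°cell = 0. The 0.084 M side is the cathode (reduction is favoured where [K⁺] is higher).
With n = 1, E = −(0.0592/1) log([K⁺]ₐₙ/[K⁺]꜀ₐₜ) = −(0.0592/1) log(0.00054/0.084) = −(0.0592/1)(-2.192) = +0.130 V.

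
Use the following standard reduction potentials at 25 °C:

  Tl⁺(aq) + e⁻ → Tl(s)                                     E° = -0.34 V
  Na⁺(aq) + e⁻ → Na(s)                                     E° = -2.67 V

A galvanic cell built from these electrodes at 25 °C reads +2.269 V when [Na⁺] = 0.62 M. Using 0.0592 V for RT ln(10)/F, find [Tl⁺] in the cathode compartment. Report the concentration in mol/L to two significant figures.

0.058 M

Tl⁺/Tl is the cathode, Na⁺/Na the anode: E°cell = +2.33 V, n = 1.
Overall reaction: Tl⁺(aq) + Na(s) → Tl(s) + Na⁺(aq); Q = [Na⁺]^1/[Tl⁺]^1.
From E = E° − (0.0592/n) log Q: log Q = (E° − E)·n/0.0592 = (+2.33 − (+2.269))·1/0.0592 = 1.0304.
So 1·log[Tl⁺] = 1·log(0.62) − log Q = -0.2076 − (1.0304) = -1.2380; [Tl⁺] = 10^(-1.2380) ≈ 0.058 M.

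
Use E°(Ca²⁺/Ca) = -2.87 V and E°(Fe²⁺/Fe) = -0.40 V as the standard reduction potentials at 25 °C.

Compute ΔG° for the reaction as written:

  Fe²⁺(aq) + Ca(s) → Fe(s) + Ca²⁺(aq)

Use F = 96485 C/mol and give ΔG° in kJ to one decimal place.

As written, Fe²⁺/Fe is reduced (cathode) and Ca²⁺/Ca is oxidised (anode), so E°cell = (-0.40) − (-2.87) = +2.47 V.
Balancing electrons gives n = 2.
ΔG° = −nFE° = −(2)(96485)(+2.47) = -476,636 J = -476.6 kJ.

-476.6 kJ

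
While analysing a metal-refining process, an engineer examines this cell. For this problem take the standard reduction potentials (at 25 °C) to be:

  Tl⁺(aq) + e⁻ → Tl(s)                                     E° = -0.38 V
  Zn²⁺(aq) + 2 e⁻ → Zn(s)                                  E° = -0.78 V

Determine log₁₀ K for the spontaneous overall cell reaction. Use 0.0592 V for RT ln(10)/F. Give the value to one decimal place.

Cathode: Tl⁺/Tl; anode: Zn²⁺/Zn. E°cell = +0.40 V, n = 2.
log K = nE°cell / 0.0592 = (2)(+0.40) / 0.0592 = 13.5.

13.5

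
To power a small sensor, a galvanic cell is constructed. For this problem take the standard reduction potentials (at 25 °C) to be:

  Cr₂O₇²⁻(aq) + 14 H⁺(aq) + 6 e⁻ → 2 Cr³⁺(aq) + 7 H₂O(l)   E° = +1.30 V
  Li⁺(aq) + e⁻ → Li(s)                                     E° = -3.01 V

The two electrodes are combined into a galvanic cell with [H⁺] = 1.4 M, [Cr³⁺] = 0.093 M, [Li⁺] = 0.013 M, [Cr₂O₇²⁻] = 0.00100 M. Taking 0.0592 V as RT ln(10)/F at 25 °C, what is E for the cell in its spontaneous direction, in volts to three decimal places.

+4.433 V

Cr₂O₇²⁻/Cr³⁺ is the cathode (higher E°), Li⁺/Li the anode: E°cell = +1.30 − (-3.01) = +4.31 V, n = 6.
Overall: Cr₂O₇²⁻(aq) + 14 H⁺(aq) + 6 Li(s) → 2 Cr³⁺(aq) + 7 H₂O(l) + 6 Li⁺(aq)
Q = [Cr³⁺]^2·[Li⁺]^6 / ([Cr₂O₇²⁻]·[H⁺]^14); log Q = -12.425.
E = E° − (0.0592/n) log Q = +4.31 − (0.0592/6)(-12.425) = +4.433 V.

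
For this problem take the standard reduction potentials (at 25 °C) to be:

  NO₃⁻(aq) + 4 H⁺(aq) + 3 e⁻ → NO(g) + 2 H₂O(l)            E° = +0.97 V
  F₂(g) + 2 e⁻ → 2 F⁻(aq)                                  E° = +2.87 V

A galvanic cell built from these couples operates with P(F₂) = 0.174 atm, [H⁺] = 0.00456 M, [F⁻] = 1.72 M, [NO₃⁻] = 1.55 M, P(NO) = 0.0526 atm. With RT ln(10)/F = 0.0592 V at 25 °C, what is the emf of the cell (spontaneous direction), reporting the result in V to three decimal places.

F₂/F⁻ is the cathode (higher E°), NO₃⁻/NO the anode: E°cell = +2.87 − (+0.97) = +1.90 V, n = 6.
Overall: 3 F₂(g) + 2 NO(g) + 4 H₂O(l) → 6 F⁻(aq) + 2 NO₃⁻(aq) + 8 H⁺(aq)
Q = [F⁻]^6·[NO₃⁻]^2·[H⁺]^8 / (P(F₂)^3·P(NO)^2); log Q = -12.098.
E = E° − (0.0592/n) log Q = +1.90 − (0.0592/6)(-12.098) = +2.019 V.

+2.019 V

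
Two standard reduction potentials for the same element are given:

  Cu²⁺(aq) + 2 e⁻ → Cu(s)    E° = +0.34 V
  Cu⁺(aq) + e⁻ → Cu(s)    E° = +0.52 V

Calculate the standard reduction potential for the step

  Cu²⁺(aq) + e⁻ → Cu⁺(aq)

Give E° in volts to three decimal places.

+0.160 V

Sequential free energies add, so n₃E°₃ = n₁E°₁ + n₂E°₂.
With n₃ = 2, and the known step contributing 1×(+0.52) V, the unknown satisfies 1·E° = 2×(+0.34) − 1×(+0.52) = +0.160.
E° = +0.160 / 1 = +0.160 V.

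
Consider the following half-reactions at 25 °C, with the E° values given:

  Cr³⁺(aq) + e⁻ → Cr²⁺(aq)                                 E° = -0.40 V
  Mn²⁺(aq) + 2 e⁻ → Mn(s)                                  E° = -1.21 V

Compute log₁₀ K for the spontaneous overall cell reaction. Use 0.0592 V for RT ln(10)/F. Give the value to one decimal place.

27.4

Cathode: Cr³⁺/Cr²⁺; anode: Mn²⁺/Mn. E°cell = +0.81 V, n = 2.
log K = nE°cell / 0.0592 = (2)(+0.81) / 0.0592 = 27.4.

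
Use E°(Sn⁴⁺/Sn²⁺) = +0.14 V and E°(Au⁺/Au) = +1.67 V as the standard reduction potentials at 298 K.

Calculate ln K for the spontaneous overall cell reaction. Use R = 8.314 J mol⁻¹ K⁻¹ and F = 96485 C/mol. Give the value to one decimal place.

Cathode: Au⁺/Au; anode: Sn⁴⁺/Sn²⁺. E°cell = (+1.67) − (+0.14) = +1.53 V, with n = 2.
ΔG° = −nFE° = −RT ln K, so ln K = nFE°/(RT) = (2)(96485)(+1.53) / ((8.314)(298)) = 119.167.

119.2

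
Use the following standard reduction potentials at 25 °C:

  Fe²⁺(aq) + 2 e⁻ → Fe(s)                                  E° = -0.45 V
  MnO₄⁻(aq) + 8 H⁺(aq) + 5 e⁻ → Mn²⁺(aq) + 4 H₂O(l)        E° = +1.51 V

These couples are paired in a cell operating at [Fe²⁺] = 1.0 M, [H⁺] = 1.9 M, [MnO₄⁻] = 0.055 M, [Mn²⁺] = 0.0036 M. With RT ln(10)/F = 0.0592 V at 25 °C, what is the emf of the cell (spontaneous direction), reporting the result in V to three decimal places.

+2.000 V

MnO₄⁻/Mn²⁺ is the cathode (higher E°), Fe²⁺/Fe the anode: E°cell = +1.51 − (-0.45) = +1.96 V, n = 10.
Overall: 2 MnO₄⁻(aq) + 16 H⁺(aq) + 5 Fe(s) → 2 Mn²⁺(aq) + 8 H₂O(l) + 5 Fe²⁺(aq)
Q = [Mn²⁺]^2·[Fe²⁺]^5 / ([MnO₄⁻]^2·[H⁺]^16); log Q = -6.828.
E = E° − (0.0592/n) log Q = +1.96 − (0.0592/10)(-6.828) = +2.000 V.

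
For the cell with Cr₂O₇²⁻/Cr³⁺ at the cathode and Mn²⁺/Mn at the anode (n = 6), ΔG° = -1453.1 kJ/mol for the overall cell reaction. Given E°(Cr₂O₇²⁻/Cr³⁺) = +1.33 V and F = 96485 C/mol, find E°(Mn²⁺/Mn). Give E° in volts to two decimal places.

-1.18 V

E°cell = −ΔG°/(nF) = −(-1453.1×10³)/((6)(96485)) = +2.510 V.
Since Cr₂O₇²⁻/Cr³⁺ is the cathode and Mn²⁺/Mn the anode, E°cell = E°(Cr₂O₇²⁻/Cr³⁺) − E°(Mn²⁺/Mn).
So E°(Mn²⁺/Mn) = E°(Cr₂O₇²⁻/Cr³⁺) − E°cell = (+1.33) − (+2.510) = -1.18 V.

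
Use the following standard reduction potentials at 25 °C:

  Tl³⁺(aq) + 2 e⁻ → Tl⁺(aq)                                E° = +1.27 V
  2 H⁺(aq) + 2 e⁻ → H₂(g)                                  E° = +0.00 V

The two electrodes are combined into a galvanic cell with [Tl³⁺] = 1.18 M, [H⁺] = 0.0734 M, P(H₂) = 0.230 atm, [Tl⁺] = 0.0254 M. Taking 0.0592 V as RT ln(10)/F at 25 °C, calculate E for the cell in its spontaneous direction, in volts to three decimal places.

Tl³⁺/Tl⁺ is the cathode (higher E°), H⁺/H₂ the anode: E°cell = +1.27 − (+0.00) = +1.27 V, n = 2.
Overall: Tl³⁺(aq) + H₂(g) → Tl⁺(aq) + 2 H⁺(aq)
Q = [Tl⁺]·[H⁺]^2 / ([Tl³⁺]·P(H₂)); log Q = -3.297.
E = E° − (0.0592/n) log Q = +1.27 − (0.0592/2)(-3.297) = +1.368 V.

+1.368 V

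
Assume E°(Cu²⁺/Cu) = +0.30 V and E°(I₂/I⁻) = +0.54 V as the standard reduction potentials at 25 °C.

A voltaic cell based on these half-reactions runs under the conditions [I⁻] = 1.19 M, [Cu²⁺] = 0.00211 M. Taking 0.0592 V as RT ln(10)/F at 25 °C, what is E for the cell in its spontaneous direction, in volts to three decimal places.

I₂/I⁻ is the cathode (higher E°), Cu²⁺/Cu the anode: E°cell = +0.54 − (+0.30) = +0.24 V, n = 2.
Overall: I₂(s) + Cu(s) → 2 I⁻(aq) + Cu²⁺(aq)
Q = [I⁻]^2·[Cu²⁺]; log Q = -2.525.
E = E° − (0.0592/n) log Q = +0.24 − (0.0592/2)(-2.525) = +0.315 V.

+0.315 V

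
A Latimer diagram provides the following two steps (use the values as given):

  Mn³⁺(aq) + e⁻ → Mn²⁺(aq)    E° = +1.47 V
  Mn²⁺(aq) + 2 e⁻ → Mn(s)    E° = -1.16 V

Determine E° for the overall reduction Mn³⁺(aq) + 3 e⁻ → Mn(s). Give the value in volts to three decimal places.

Since ΔG° = −nFE° is additive over sequential reductions, n₃E°₃ = n₁E°₁ + n₂E°₂.
E°₃ = (1×+1.47 + 2×-1.16) / 3 = (-0.850) / 3 = -0.283 V.
E° values themselves are not directly additive — weighting by electron count is essential.

-0.283 V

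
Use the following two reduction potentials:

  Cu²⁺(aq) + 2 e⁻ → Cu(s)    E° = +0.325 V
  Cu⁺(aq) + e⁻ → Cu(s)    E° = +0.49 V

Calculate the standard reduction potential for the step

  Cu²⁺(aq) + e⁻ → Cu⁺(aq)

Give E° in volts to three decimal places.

Sequential free energies add, so n₃E°₃ = n₁E°₁ + n₂E°₂.
With n₃ = 2, and the known step contributing 1×(+0.49) V, the unknown satisfies 1·E° = 2×(+0.325) − 1×(+0.49) = +0.160.
E° = +0.160 / 1 = +0.160 V.

+0.160 V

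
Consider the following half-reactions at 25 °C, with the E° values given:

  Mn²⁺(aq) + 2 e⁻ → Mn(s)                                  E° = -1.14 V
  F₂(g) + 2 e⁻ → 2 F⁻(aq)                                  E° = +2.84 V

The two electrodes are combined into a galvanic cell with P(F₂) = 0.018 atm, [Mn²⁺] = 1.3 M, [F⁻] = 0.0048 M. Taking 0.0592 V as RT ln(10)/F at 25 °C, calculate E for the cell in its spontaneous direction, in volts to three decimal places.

+4.062 V

F₂/F⁻ is the cathode (higher E°), Mn²⁺/Mn the anode: E°cell = +2.84 − (-1.14) = +3.98 V, n = 2.
Overall: F₂(g) + Mn(s) → 2 F⁻(aq) + Mn²⁺(aq)
Q = [F⁻]^2·[Mn²⁺] / (P(F₂)); log Q = -2.779.
E = E° − (0.0592/n) log Q = +3.98 − (0.0592/2)(-2.779) = +4.062 V.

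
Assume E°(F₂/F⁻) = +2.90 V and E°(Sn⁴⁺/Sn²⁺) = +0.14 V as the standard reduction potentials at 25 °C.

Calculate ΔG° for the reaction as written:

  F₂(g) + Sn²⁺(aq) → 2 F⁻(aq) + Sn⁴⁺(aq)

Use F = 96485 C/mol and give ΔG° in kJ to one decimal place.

-532.6 kJ

As written, F₂/F⁻ is reduced (cathode) and Sn⁴⁺/Sn²⁺ is oxidised (anode), so E°cell = (+2.90) − (+0.14) = +2.76 V.
Balancing electrons gives n = 2.
ΔG° = −nFE° = −(2)(96485)(+2.76) = -532,597 J = -532.6 kJ.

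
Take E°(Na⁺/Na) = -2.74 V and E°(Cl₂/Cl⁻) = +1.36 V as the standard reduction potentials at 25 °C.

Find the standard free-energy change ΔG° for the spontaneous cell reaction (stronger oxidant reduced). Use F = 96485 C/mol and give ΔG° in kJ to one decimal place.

Cl₂/Cl⁻ (E° = +1.36 V) is the cathode; Na⁺/Na (E° = -2.74 V) is the anode, so E°cell = +4.10 V.
Balancing electrons gives n = 2 (lcm of 2 and 1).
ΔG° = −nFE° = −(2)(96485)(+4.10) = -791,177 J = -791.2 kJ.

-791.2 kJ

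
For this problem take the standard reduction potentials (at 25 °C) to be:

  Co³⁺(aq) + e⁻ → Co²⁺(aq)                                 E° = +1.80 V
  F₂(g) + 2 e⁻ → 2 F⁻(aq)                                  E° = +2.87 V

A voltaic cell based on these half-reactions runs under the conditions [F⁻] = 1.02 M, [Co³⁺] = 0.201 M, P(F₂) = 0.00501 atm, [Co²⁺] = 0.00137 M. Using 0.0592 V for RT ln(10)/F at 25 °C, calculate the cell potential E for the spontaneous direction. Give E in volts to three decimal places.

F₂/F⁻ is the cathode (higher E°), Co³⁺/Co²⁺ the anode: E°cell = +2.87 − (+1.80) = +1.07 V, n = 2.
Overall: F₂(g) + 2 Co²⁺(aq) → 2 F⁻(aq) + 2 Co³⁺(aq)
Q = [F⁻]^2·[Co³⁺]^2 / (P(F₂)·[Co²⁺]^2); log Q = 6.650.
E = E° − (0.0592/n) log Q = +1.07 − (0.0592/2)(6.650) = +0.873 V.

+0.873 V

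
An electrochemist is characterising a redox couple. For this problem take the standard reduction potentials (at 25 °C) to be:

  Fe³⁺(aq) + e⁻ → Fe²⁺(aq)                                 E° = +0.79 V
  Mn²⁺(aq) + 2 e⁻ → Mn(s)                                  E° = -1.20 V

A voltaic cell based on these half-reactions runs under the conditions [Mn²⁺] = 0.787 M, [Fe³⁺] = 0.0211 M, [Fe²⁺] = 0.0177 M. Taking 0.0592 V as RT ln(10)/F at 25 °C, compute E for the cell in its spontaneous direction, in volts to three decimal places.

+1.998 V

Fe³⁺/Fe²⁺ is the cathode (higher E°), Mn²⁺/Mn the anode: E°cell = +0.79 − (-1.20) = +1.99 V, n = 2.
Overall: 2 Fe³⁺(aq) + Mn(s) → 2 Fe²⁺(aq) + Mn²⁺(aq)
Q = [Fe²⁺]^2·[Mn²⁺] / ([Fe³⁺]^2); log Q = -0.257.
E = E° − (0.0592/n) log Q = +1.99 − (0.0592/2)(-0.257) = +1.998 V.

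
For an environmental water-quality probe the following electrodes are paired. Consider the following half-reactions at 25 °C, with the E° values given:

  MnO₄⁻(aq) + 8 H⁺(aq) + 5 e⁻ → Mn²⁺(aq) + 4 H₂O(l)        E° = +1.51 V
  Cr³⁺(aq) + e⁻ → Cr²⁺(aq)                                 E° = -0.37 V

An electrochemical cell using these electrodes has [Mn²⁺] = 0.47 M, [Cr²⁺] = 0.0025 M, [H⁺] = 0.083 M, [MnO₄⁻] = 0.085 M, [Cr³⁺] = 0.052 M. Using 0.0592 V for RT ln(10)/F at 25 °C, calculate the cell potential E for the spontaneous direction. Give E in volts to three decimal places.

MnO₄⁻/Mn²⁺ is the cathode (higher E°), Cr³⁺/Cr²⁺ the anode: E°cell = +1.51 − (-0.37) = +1.88 V, n = 5.
Overall: MnO₄⁻(aq) + 8 H⁺(aq) + 5 Cr²⁺(aq) → Mn²⁺(aq) + 4 H₂O(l) + 5 Cr³⁺(aq)
Q = [Mn²⁺]·[Cr³⁺]^5 / ([MnO₄⁻]·[H⁺]^8·[Cr²⁺]^5); log Q = 15.980.
E = E° − (0.0592/n) log Q = +1.88 − (0.0592/5)(15.980) = +1.691 V.

+1.691 V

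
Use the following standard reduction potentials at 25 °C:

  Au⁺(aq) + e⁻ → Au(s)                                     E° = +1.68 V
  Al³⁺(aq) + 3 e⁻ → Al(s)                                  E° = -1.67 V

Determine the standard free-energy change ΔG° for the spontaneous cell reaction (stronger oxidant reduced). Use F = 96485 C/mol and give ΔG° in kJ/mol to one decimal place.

Au⁺/Au (E° = +1.68 V) is the cathode; Al³⁺/Al (E° = -1.67 V) is the anode, so E°cell = +3.35 V.
Balancing electrons gives n = 3 (lcm of 1 and 3).
ΔG° = −nFE° = −(3)(96485)(+3.35) = -969,674 J = -969.7 kJ/mol.

-969.7 kJ/mol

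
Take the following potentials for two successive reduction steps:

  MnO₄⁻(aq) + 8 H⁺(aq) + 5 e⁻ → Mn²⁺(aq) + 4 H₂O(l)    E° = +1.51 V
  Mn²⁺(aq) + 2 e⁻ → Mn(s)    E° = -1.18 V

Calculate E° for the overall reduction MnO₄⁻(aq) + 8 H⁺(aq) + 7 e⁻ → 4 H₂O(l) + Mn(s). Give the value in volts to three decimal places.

+0.741 V

Adding the free-energy changes (−nFE°) of the two steps gives −n₃FE°₃ = −n₁FE°₁ − n₂FE°₂.
E°₃ = (5×+1.51 + 2×-1.18) / 7 = (+5.190) / 7 = +0.741 V.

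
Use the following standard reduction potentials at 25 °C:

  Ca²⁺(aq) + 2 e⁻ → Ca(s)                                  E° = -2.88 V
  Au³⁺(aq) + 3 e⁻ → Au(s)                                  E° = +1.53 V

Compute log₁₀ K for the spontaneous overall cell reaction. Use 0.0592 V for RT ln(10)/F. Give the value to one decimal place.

447.0

Cathode: Au³⁺/Au; anode: Ca²⁺/Ca. E°cell = +4.41 V, n = 6.
log K = nE°cell / 0.0592 = (6)(+4.41) / 0.0592 = 447.0.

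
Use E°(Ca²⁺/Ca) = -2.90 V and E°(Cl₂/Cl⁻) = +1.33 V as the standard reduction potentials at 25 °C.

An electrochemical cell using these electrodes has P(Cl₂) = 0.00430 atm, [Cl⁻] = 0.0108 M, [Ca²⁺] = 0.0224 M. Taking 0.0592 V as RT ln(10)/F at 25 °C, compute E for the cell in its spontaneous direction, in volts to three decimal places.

Cl₂/Cl⁻ is the cathode (higher E°), Ca²⁺/Ca the anode: E°cell = +1.33 − (-2.90) = +4.23 V, n = 2.
Overall: Cl₂(g) + Ca(s) → 2 Cl⁻(aq) + Ca²⁺(aq)
Q = [Cl⁻]^2·[Ca²⁺] / (P(Cl₂)); log Q = -3.216.
E = E° − (0.0592/n) log Q = +4.23 − (0.0592/2)(-3.216) = +4.325 V.

+4.325 V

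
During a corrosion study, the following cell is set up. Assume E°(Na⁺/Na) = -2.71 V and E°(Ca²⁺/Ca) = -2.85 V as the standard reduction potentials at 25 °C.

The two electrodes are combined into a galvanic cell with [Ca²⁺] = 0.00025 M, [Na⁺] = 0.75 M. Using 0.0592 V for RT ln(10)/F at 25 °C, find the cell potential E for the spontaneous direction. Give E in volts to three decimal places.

+0.239 V

Na⁺/Na is the cathode (higher E°), Ca²⁺/Ca the anode: E°cell = -2.71 − (-2.85) = +0.14 V, n = 2.
Overall: 2 Na⁺(aq) + Ca(s) → 2 Na(s) + Ca²⁺(aq)
Q = [Ca²⁺] / ([Na⁺]^2); log Q = -3.352.
E = E° − (0.0592/n) log Q = +0.14 − (0.0592/2)(-3.352) = +0.239 V.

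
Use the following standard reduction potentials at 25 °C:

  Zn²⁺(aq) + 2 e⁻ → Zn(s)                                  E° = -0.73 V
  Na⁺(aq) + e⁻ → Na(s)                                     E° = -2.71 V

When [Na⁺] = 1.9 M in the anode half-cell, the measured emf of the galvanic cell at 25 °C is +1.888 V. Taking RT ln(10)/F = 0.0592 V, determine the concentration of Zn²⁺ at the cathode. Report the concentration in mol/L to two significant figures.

Zn²⁺/Zn is the cathode, Na⁺/Na the anode: E°cell = +1.98 V, n = 2.
Overall reaction: Zn²⁺(aq) + 2 Na(s) → Zn(s) + 2 Na⁺(aq); Q = [Na⁺]^2/[Zn²⁺]^1.
From E = E° − (0.0592/n) log Q: log Q = (E° − E)·n/0.0592 = (+1.98 − (+1.888))·2/0.0592 = 3.1081.
So 1·log[Zn²⁺] = 2·log(1.9) − log Q = 0.5575 − (3.1081) = -2.5506; [Zn²⁺] = 10^(-2.5506) ≈ 0.0028 M.

0.0028 M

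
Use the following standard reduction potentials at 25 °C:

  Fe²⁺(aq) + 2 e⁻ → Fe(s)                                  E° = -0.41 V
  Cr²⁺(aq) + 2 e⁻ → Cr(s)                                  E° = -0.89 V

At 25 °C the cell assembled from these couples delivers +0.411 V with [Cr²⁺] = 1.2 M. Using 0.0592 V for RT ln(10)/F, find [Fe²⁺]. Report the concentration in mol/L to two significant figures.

0.0056 M

Fe²⁺/Fe is the cathode, Cr²⁺/Cr the anode: E°cell = +0.48 V, n = 2.
Overall reaction: Fe²⁺(aq) + Cr(s) → Fe(s) + Cr²⁺(aq); Q = [Cr²⁺]^1/[Fe²⁺]^1.
From E = E° − (0.0592/n) log Q: log Q = (E° − E)·n/0.0592 = (+0.48 − (+0.411))·2/0.0592 = 2.3311.
So 1·log[Fe²⁺] = 1·log(1.2) − log Q = 0.0792 − (2.3311) = -2.2519; [Fe²⁺] = 10^(-2.2519) ≈ 0.0056 M.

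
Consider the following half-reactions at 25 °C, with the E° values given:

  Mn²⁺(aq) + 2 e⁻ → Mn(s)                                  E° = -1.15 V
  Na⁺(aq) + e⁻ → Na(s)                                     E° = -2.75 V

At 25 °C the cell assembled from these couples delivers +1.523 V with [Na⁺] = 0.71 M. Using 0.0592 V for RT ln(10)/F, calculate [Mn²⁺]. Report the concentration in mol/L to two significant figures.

0.0013 M

Mn²⁺/Mn is the cathode, Na⁺/Na the anode: E°cell = +1.60 V, n = 2.
Overall reaction: Mn²⁺(aq) + 2 Na(s) → Mn(s) + 2 Na⁺(aq); Q = [Na⁺]^2/[Mn²⁺]^1.
From E = E° − (0.0592/n) log Q: log Q = (E° − E)·n/0.0592 = (+1.60 − (+1.523))·2/0.0592 = 2.6014.
So 1·log[Mn²⁺] = 2·log(0.71) − log Q = -0.2975 − (2.6014) = -2.8989; [Mn²⁺] = 10^(-2.8989) ≈ 0.0013 M.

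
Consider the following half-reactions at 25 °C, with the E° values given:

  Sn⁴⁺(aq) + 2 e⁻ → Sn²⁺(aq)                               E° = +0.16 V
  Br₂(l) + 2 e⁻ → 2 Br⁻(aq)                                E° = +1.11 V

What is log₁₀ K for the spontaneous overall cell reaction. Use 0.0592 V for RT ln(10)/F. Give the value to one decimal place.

32.1

Cathode: Br₂/Br⁻; anode: Sn⁴⁺/Sn²⁺. E°cell = +0.95 V, n = 2.
log K = nE°cell / 0.0592 = (2)(+0.95) / 0.0592 = 32.1.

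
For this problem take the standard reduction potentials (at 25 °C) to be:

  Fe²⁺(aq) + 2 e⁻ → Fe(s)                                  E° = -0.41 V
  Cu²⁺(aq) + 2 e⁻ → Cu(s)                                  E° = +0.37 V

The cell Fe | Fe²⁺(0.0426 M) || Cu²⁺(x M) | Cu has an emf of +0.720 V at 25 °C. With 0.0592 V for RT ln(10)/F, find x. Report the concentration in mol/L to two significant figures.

0.00040 M

Cu²⁺/Cu is the cathode, Fe²⁺/Fe the anode: E°cell = +0.78 V, n = 2.
Overall reaction: Cu²⁺(aq) + Fe(s) → Cu(s) + Fe²⁺(aq); Q = [Fe²⁺]^1/[Cu²⁺]^1.
From E = E° − (0.0592/n) log Q: log Q = (E° − E)·n/0.0592 = (+0.78 − (+0.720))·2/0.0592 = 2.0270.
So 1·log[Cu²⁺] = 1·log(0.0426) − log Q = -1.3706 − (2.0270) = -3.3976; [Cu²⁺] = 10^(-3.3976) ≈ 0.00040 M.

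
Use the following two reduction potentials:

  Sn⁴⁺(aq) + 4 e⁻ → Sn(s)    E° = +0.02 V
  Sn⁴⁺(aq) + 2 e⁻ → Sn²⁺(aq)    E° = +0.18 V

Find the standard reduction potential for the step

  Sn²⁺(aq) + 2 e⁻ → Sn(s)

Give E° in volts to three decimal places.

Sequential free energies add, so n₃E°₃ = n₁E°₁ + n₂E°₂.
With n₃ = 4, and the known step contributing 2×(+0.18) V, the unknown satisfies 2·E° = 4×(+0.02) − 2×(+0.18) = -0.280.
E° = -0.280 / 2 = -0.140 V.

-0.140 V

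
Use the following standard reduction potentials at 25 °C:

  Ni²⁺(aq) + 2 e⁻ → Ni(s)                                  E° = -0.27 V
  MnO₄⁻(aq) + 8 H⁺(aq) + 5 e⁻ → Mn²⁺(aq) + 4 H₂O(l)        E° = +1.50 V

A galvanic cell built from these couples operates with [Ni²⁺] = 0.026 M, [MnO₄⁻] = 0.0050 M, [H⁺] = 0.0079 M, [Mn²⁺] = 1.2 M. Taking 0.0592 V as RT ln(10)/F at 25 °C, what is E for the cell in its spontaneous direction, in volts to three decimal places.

MnO₄⁻/Mn²⁺ is the cathode (higher E°), Ni²⁺/Ni the anode: E°cell = +1.50 − (-0.27) = +1.77 V, n = 10.
Overall: 2 MnO₄⁻(aq) + 16 H⁺(aq) + 5 Ni(s) → 2 Mn²⁺(aq) + 8 H₂O(l) + 5 Ni²⁺(aq)
Q = [Mn²⁺]^2·[Ni²⁺]^5 / ([MnO₄⁻]^2·[H⁺]^16); log Q = 30.473.
E = E° − (0.0592/n) log Q = +1.77 − (0.0592/10)(30.473) = +1.590 V.

+1.590 V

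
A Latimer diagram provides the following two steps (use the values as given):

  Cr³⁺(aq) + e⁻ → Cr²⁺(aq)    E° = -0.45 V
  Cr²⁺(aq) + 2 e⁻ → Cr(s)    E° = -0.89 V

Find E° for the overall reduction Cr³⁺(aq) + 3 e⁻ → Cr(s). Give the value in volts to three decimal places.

Standard free energies of sequential steps add: ΔG°₃ = ΔG°₁ + ΔG°₂, so n₃E°₃ = n₁E°₁ + n₂E°₂.
E°₃ = (1×-0.45 + 2×-0.89) / 3 = (-2.230) / 3 = -0.743 V.

-0.743 V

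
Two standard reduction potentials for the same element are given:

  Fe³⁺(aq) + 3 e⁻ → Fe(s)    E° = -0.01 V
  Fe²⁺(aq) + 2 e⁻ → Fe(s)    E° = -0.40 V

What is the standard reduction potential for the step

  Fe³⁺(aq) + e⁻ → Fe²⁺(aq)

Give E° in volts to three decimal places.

+0.770 V

Sequential free energies add, so n₃E°₃ = n₁E°₁ + n₂E°₂.
With n₃ = 3, and the known step contributing 2×(-0.40) V, the unknown satisfies 1·E° = 3×(-0.01) − 2×(-0.40) = +0.770.
E° = +0.770 / 1 = +0.770 V.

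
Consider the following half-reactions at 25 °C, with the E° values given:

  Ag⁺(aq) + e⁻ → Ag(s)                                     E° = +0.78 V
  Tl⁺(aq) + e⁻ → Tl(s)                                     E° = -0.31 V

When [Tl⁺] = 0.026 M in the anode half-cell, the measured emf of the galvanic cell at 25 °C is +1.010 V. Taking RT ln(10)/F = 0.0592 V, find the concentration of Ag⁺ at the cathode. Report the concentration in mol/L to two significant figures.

Ag⁺/Ag is the cathode, Tl⁺/Tl the anode: E°cell = +1.09 V, n = 1.
Overall reaction: Ag⁺(aq) + Tl(s) → Ag(s) + Tl⁺(aq); Q = [Tl⁺]^1/[Ag⁺]^1.
From E = E° − (0.0592/n) log Q: log Q = (E° − E)·n/0.0592 = (+1.09 − (+1.010))·1/0.0592 = 1.3514.
So 1·log[Ag⁺] = 1·log(0.026) − log Q = -1.5850 − (1.3514) = -2.9364; [Ag⁺] = 10^(-2.9364) ≈ 0.0012 M.

0.0012 M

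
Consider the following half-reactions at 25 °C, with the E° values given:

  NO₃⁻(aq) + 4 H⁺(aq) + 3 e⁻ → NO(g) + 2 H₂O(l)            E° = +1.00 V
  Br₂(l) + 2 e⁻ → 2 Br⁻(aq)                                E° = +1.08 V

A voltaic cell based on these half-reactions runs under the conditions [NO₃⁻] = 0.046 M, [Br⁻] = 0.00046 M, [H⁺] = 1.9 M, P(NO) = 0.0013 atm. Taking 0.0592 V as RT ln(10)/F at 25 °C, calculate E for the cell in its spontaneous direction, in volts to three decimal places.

+0.225 V

Br₂/Br⁻ is the cathode (higher E°), NO₃⁻/NO the anode: E°cell = +1.08 − (+1.00) = +0.08 V, n = 6.
Overall: 3 Br₂(l) + 2 NO(g) + 4 H₂O(l) → 6 Br⁻(aq) + 2 NO₃⁻(aq) + 8 H⁺(aq)
Q = [Br⁻]^6·[NO₃⁻]^2·[H⁺]^8 / (P(NO)^2); log Q = -14.696.
E = E° − (0.0592/n) log Q = +0.08 − (0.0592/6)(-14.696) = +0.225 V.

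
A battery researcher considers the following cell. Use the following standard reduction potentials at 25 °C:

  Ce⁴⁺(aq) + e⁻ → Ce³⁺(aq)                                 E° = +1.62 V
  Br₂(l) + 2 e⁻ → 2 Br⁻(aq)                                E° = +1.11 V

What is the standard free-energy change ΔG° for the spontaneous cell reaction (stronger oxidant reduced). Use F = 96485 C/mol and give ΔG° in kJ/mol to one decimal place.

Ce⁴⁺/Ce³⁺ (E° = +1.62 V) is the cathode; Br₂/Br⁻ (E° = +1.11 V) is the anode, so E°cell = +0.51 V.
Balancing electrons gives n = 2 (lcm of 1 and 2).
ΔG° = −nFE° = −(2)(96485)(+0.51) = -98,415 J = -98.4 kJ/mol.

-98.4 kJ/mol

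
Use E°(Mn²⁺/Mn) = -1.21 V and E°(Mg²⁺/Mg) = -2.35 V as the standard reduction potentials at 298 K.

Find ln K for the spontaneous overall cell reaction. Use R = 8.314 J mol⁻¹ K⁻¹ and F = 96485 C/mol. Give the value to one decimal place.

Cathode: Mn²⁺/Mn; anode: Mg²⁺/Mg. E°cell = (-1.21) − (-2.35) = +1.14 V, with n = 2.
ΔG° = −nFE° = −RT ln K, so ln K = nFE°/(RT) = (2)(96485)(+1.14) / ((8.314)(298)) = 88.791.

88.8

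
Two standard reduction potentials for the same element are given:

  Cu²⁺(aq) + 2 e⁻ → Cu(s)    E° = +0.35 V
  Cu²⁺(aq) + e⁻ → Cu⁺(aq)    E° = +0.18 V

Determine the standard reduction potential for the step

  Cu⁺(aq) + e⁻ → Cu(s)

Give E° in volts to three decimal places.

+0.520 V

Sequential free energies add, so n₃E°₃ = n₁E°₁ + n₂E°₂.
With n₃ = 2, and the known step contributing 1×(+0.18) V, the unknown satisfies 1·E° = 2×(+0.35) − 1×(+0.18) = +0.520.
E° = +0.520 / 1 = +0.520 V.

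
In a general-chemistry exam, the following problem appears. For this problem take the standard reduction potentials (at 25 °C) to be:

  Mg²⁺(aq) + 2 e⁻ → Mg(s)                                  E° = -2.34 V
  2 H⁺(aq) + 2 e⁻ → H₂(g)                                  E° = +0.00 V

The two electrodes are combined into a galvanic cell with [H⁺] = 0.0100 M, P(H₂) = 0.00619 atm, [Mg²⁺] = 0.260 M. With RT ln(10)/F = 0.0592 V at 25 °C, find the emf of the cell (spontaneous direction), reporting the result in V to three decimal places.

H⁺/H₂ is the cathode (higher E°), Mg²⁺/Mg the anode: E°cell = +0.00 − (-2.34) = +2.34 V, n = 2.
Overall: 2 H⁺(aq) + Mg(s) → H₂(g) + Mg²⁺(aq)
Q = P(H₂)·[Mg²⁺] / ([H⁺]^2); log Q = 1.207.
E = E° − (0.0592/n) log Q = +2.34 − (0.0592/2)(1.207) = +2.304 V.

+2.304 V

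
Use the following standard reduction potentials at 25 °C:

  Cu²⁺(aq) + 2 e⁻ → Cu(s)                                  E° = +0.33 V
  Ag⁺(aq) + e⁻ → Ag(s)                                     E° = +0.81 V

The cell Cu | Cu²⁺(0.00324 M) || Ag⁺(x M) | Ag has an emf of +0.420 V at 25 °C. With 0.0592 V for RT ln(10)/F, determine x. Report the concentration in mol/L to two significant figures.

0.0055 M

Ag⁺/Ag is the cathode, Cu²⁺/Cu the anode: E°cell = +0.48 V, n = 2.
Overall reaction: 2 Ag⁺(aq) + Cu(s) → 2 Ag(s) + Cu²⁺(aq); Q = [Cu²⁺]^1/[Ag⁺]^2.
From E = E° − (0.0592/n) log Q: log Q = (E° − E)·n/0.0592 = (+0.48 − (+0.420))·2/0.0592 = 2.0270.
So 2·log[Ag⁺] = 1·log(0.00324) − log Q = -2.4895 − (2.0270) = -4.5165; log[Ag⁺] = -4.5165 / 2 = -2.2582; [Ag⁺] = 10^(-2.2582) ≈ 0.0055 M.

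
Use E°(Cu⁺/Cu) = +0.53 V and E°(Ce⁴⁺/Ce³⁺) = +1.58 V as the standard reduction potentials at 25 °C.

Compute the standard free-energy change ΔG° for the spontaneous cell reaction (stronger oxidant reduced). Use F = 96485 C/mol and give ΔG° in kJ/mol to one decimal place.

Ce⁴⁺/Ce³⁺ (E° = +1.58 V) is the cathode; Cu⁺/Cu (E° = +0.53 V) is the anode, so E°cell = +1.05 V.
Balancing electrons gives n = 1 (lcm of 1 and 1).
ΔG° = −nFE° = −(1)(96485)(+1.05) = -101,309 J = -101.3 kJ/mol.

-101.3 kJ/mol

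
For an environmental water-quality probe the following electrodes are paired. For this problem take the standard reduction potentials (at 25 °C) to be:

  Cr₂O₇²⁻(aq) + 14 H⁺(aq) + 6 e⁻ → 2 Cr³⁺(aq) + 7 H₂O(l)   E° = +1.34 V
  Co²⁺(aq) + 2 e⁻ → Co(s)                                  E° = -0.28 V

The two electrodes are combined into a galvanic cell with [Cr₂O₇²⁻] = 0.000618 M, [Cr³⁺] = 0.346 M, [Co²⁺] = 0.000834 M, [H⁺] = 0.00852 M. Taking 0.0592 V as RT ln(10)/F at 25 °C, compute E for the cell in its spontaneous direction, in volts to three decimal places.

Cr₂O₇²⁻/Cr³⁺ is the cathode (higher E°), Co²⁺/Co the anode: E°cell = +1.34 − (-0.28) = +1.62 V, n = 6.
Overall: Cr₂O₇²⁻(aq) + 14 H⁺(aq) + 3 Co(s) → 2 Cr³⁺(aq) + 7 H₂O(l) + 3 Co²⁺(aq)
Q = [Cr³⁺]^2·[Co²⁺]^3 / ([Cr₂O₇²⁻]·[H⁺]^14); log Q = 22.025.
E = E° − (0.0592/n) log Q = +1.62 − (0.0592/6)(22.025) = +1.403 V.

+1.403 V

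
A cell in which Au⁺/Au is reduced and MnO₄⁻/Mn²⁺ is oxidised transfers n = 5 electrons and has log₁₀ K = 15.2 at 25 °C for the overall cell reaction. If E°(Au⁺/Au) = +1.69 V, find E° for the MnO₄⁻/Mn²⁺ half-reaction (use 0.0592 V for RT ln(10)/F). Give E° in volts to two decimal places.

E°cell = (0.0592/n)·log K = (0.0592/5)(15.2) = +0.180 V.
Since Au⁺/Au is the cathode and MnO₄⁻/Mn²⁺ the anode, E°cell = E°(Au⁺/Au) − E°(MnO₄⁻/Mn²⁺).
So E°(MnO₄⁻/Mn²⁺) = E°(Au⁺/Au) − E°cell = (+1.69) − (+0.180) = +1.51 V.

+1.51 V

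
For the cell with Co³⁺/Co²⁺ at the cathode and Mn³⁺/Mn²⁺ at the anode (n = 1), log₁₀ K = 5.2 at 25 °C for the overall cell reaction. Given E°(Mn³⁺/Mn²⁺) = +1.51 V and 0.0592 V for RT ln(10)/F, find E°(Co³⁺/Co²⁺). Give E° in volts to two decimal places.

E°cell = (0.0592/n)·log K = (0.0592/1)(5.2) = +0.308 V.
Since Co³⁺/Co²⁺ is the cathode and Mn³⁺/Mn²⁺ the anode, E°cell = E°(Co³⁺/Co²⁺) − E°(Mn³⁺/Mn²⁺).
So E°(Co³⁺/Co²⁺) = E°cell + E°(Mn³⁺/Mn²⁺) = +0.308 + (+1.51) = +1.82 V.

+1.82 V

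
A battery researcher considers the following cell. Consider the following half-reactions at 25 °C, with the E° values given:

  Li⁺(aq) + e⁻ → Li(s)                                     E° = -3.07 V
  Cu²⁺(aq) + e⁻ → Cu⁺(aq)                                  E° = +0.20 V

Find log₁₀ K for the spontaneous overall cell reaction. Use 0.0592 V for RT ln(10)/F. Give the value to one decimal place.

55.2

Cathode: Cu²⁺/Cu⁺; anode: Li⁺/Li. E°cell = +3.27 V, n = 1.
log K = nE°cell / 0.0592 = (1)(+3.27) / 0.0592 = 55.2.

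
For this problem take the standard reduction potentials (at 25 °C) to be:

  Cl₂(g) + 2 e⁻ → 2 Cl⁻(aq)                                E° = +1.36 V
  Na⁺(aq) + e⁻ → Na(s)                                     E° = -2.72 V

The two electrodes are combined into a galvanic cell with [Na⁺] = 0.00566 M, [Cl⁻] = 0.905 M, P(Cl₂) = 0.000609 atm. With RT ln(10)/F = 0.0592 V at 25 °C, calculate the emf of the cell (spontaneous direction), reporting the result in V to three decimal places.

+4.120 V

Cl₂/Cl⁻ is the cathode (higher E°), Na⁺/Na the anode: E°cell = +1.36 − (-2.72) = +4.08 V, n = 2.
Overall: Cl₂(g) + 2 Na(s) → 2 Cl⁻(aq) + 2 Na⁺(aq)
Q = [Cl⁻]^2·[Na⁺]^2 / (P(Cl₂)); log Q = -1.366.
E = E° − (0.0592/n) log Q = +4.08 − (0.0592/2)(-1.366) = +4.120 V.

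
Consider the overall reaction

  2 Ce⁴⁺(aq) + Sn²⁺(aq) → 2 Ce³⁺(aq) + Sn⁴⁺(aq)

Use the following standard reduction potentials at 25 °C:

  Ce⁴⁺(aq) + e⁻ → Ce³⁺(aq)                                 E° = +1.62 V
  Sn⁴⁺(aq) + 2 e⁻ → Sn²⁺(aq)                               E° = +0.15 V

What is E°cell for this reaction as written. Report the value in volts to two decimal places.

+1.47 V

The Ce⁴⁺/Ce³⁺ couple has the higher reduction potential, so it is the cathode; Sn⁴⁺/Sn²⁺ is oxidised at the anode.
E°cell = E°(cathode) − E°(anode) = (+1.62) − (+0.15) = +1.47 V.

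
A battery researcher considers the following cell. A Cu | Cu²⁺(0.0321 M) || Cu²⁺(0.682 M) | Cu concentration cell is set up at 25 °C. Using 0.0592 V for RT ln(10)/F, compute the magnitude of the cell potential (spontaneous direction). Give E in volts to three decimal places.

For a concentration cell E°cell = 0. The 0.682 M side is the cathode (reduction is favoured where [Cu²⁺] is higher).
With n = 2, E = −(0.0592/2) log([Cu²⁺]ₐₙ/[Cu²⁺]꜀ₐₜ) = −(0.0592/2) log(0.0321/0.682) = −(0.0592/2)(-1.327) = +0.039 V.

+0.039 V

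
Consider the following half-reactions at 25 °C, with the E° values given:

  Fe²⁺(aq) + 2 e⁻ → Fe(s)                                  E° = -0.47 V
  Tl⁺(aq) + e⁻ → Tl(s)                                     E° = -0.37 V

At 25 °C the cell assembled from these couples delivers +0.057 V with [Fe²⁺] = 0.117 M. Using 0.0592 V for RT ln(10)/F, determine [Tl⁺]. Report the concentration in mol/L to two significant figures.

0.064 M

Tl⁺/Tl is the cathode, Fe²⁺/Fe the anode: E°cell = +0.10 V, n = 2.
Overall reaction: 2 Tl⁺(aq) + Fe(s) → 2 Tl(s) + Fe²⁺(aq); Q = [Fe²⁺]^1/[Tl⁺]^2.
From E = E° − (0.0592/n) log Q: log Q = (E° − E)·n/0.0592 = (+0.10 − (+0.057))·2/0.0592 = 1.4527.
So 2·log[Tl⁺] = 1·log(0.117) − log Q = -0.9318 − (1.4527) = -2.3845; log[Tl⁺] = -2.3845 / 2 = -1.1923; [Tl⁺] = 10^(-1.1923) ≈ 0.064 M.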